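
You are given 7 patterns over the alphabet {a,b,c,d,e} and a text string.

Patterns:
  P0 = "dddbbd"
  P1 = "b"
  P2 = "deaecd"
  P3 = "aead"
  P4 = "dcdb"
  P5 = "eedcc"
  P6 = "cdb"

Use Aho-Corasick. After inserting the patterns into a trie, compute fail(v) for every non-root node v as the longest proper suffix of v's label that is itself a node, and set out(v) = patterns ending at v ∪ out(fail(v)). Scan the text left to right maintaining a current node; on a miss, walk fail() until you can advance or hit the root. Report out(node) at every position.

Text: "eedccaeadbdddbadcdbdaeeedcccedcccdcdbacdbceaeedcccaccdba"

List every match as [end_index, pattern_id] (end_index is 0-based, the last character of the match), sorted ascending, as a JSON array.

Build:
Trie (insert patterns):
  0='ε' goto a→13 b→7 c→25 d→1 e→20
  1='d' goto c→17 d→2 e→8
  2='dd' goto d→3
  3='ddd' goto b→4
  4='dddb' goto b→5
  5='dddbb' goto d→6
  6='dddbbd' goto ·  ←P0
  7='b' goto ·  ←P1
  8='de' goto a→9
  9='dea' goto e→10
  10='deae' goto c→11
  11='deaec' goto d→12
  12='deaecd' goto ·  ←P2
  13='a' goto e→14
  14='ae' goto a→15
  15='aea' goto d→16
  16='aead' goto ·  ←P3
  17='dc' goto d→18
  18='dcd' goto b→19
  19='dcdb' goto ·  ←P4
  20='e' goto e→21
  21='ee' goto d→22
  22='eed' goto c→23
  23='eedc' goto c→24
  24='eedcc' goto ·  ←P5
  25='c' goto d→26
  26='cd' goto b→27
  27='cdb' goto ·  ←P6

BFS fail/out derivation:
  n1('d'): parent n0 fail=0; on 'd' 0 → fail=0;  out ∅∪∅=∅
  n7('b'): parent n0 fail=0; on 'b' 0 → fail=0;  out {1}∪∅={1}
  n13('a'): parent n0 fail=0; on 'a' 0 → fail=0;  out ∅∪∅=∅
  n20('e'): parent n0 fail=0; on 'e' 0 → fail=0;  out ∅∪∅=∅
  n25('c'): parent n0 fail=0; on 'c' 0 → fail=0;  out ∅∪∅=∅
  n2('dd'): parent n1 fail=0; on 'd' 0 → fail=1;  out ∅∪∅=∅
  n8('de'): parent n1 fail=0; on 'e' 0 → fail=20;  out ∅∪∅=∅
  n14('ae'): parent n13 fail=0; on 'e' 0 → fail=20;  out ∅∪∅=∅
  n17('dc'): parent n1 fail=0; on 'c' 0 → fail=25;  out ∅∪∅=∅
  n21('ee'): parent n20 fail=0; on 'e' 0 → fail=20;  out ∅∪∅=∅
  n26('cd'): parent n25 fail=0; on 'd' 0 → fail=1;  out ∅∪∅=∅
  n3('ddd'): parent n2 fail=1; on 'd' 1 → fail=2;  out ∅∪∅=∅
  n9('dea'): parent n8 fail=20; on 'a' 20→0 → fail=13;  out ∅∪∅=∅
  n15('aea'): parent n14 fail=20; on 'a' 20→0 → fail=13;  out ∅∪∅=∅
  n18('dcd'): parent n17 fail=25; on 'd' 25 → fail=26;  out ∅∪∅=∅
  n22('eed'): parent n21 fail=20; on 'd' 20→0 → fail=1;  out ∅∪∅=∅
  n27('cdb'): parent n26 fail=1; on 'b' 1→0 → fail=7;  out {6}∪{1}={1,6}
  n4('dddb'): parent n3 fail=2; on 'b' 2→1→0 → fail=7;  out ∅∪{1}={1}
  n10('deae'): parent n9 fail=13; on 'e' 13 → fail=14;  out ∅∪∅=∅
  n16('aead'): parent n15 fail=13; on 'd' 13→0 → fail=1;  out {3}∪∅={3}
  n19('dcdb'): parent n18 fail=26; on 'b' 26 → fail=27;  out {4}∪{1,6}={1,4,6}
  n23('eedc'): parent n22 fail=1; on 'c' 1 → fail=17;  out ∅∪∅=∅
  n5('dddbb'): parent n4 fail=7; on 'b' 7→0 → fail=7;  out ∅∪{1}={1}
  n11('deaec'): parent n10 fail=14; on 'c' 14→20→0 → fail=25;  out ∅∪∅=∅
  n24('eedcc'): parent n23 fail=17; on 'c' 17→25→0 → fail=25;  out {5}∪∅={5}
  n6('dddbbd'): parent n5 fail=7; on 'd' 7→0 → fail=1;  out {0}∪∅={0}
  n12('deaecd'): parent n11 fail=25; on 'd' 25 → fail=26;  out {2}∪∅={2}

Text stream:
[0] read 'e'  n0⇒n20
[1] read 'e'  n20⇒n21
[2] read 'd'  n21⇒n22
[3] read 'c'  n22⇒n23
[4] read 'c'  n23⇒n24  emit P5@[0:4]
[5] read 'a'  n24⇒n13 ·f
[6] read 'e'  n13⇒n14
[7] read 'a'  n14⇒n15
[8] read 'd'  n15⇒n16  emit P3@[5:8]
[9] read 'b'  n16⇒n7 ·f  emit P1@[9:9]
[10] read 'd'  n7⇒n1 ·f
[11] read 'd'  n1⇒n2
[12] read 'd'  n2⇒n3
[13] read 'b'  n3⇒n4  emit P1@[13:13]
[14] read 'a'  n4⇒n13 ·f
[15] read 'd'  n13⇒n1 ·f
[16] read 'c'  n1⇒n17
[17] read 'd'  n17⇒n18
[18] read 'b'  n18⇒n19  emit P1@[18:18],P4@[15:18],P6@[16:18]
[19] read 'd'  n19⇒n1 ·f
[20] read 'a'  n1⇒n13 ·f
[21] read 'e'  n13⇒n14
[22] read 'e'  n14⇒n21 ·f
[23] read 'e'  n21⇒n21 ·f
[24] read 'd'  n21⇒n22
[25] read 'c'  n22⇒n23
[26] read 'c'  n23⇒n24  emit P5@[22:26]
[27] read 'c'  n24⇒n25 ·f
[28] read 'e'  n25⇒n20 ·f
[29] read 'd'  n20⇒n1 ·f
[30] read 'c'  n1⇒n17
[31] read 'c'  n17⇒n25 ·f
[32] read 'c'  n25⇒n25 ·f
[33] read 'd'  n25⇒n26
[34] read 'c'  n26⇒n17 ·f
[35] read 'd'  n17⇒n18
[36] read 'b'  n18⇒n19  emit P1@[36:36],P4@[33:36],P6@[34:36]
[37] read 'a'  n19⇒n13 ·f
[38] read 'c'  n13⇒n25 ·f
[39] read 'd'  n25⇒n26
[40] read 'b'  n26⇒n27  emit P1@[40:40],P6@[38:40]
[41] read 'c'  n27⇒n25 ·f
[42] read 'e'  n25⇒n20 ·f
[43] read 'a'  n20⇒n13 ·f
[44] read 'e'  n13⇒n14
[45] read 'e'  n14⇒n21 ·f
[46] read 'd'  n21⇒n22
[47] read 'c'  n22⇒n23
[48] read 'c'  n23⇒n24  emit P5@[44:48]
[49] read 'c'  n24⇒n25 ·f
[50] read 'a'  n25⇒n13 ·f
[51] read 'c'  n13⇒n25 ·f
[52] read 'c'  n25⇒n25 ·f
[53] read 'd'  n25⇒n26
[54] read 'b'  n26⇒n27  emit P1@[54:54],P6@[52:54]
[55] read 'a'  n27⇒n13 ·f

Matches: [[4,5],[8,3],[9,1],[13,1],[18,1],[18,4],[18,6],[26,5],[36,1],[36,4],[36,6],[40,1],[40,6],[48,5],[54,1],[54,6]]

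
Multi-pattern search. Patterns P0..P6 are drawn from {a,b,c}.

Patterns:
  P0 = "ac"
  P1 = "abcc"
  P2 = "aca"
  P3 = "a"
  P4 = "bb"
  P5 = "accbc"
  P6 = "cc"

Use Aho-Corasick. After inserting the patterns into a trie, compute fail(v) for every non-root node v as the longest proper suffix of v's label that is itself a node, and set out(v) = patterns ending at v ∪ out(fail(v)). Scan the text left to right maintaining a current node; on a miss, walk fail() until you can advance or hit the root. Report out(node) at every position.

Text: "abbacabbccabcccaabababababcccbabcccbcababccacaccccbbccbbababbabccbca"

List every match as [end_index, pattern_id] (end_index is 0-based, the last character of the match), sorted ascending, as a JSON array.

Build:
Trie nodes:
  0='ε' goto a→1 b→7 c→12
  1='a' goto b→3 c→2  [P3 ends]
  2='ac' goto a→6 c→9  [P0 ends]
  3='ab' goto c→4
  4='abc' goto c→5
  5='abcc' goto ·  [P1 ends]
  6='aca' goto ·  [P2 ends]
  7='b' goto b→8
  8='bb' goto ·  [P4 ends]
  9='acc' goto b→10
  10='accb' goto c→11
  11='accbc' goto ·  [P5 ends]
  12='c' goto c→13
  13='cc' goto ·  [P6 ends]

BFS fail/out derivation:
  n1('a'): parent n0 fail=0; on 'a' 0 → fail=0;  out {3}∪∅={3}
  n7('b'): parent n0 fail=0; on 'b' 0 → fail=0;  out ∅∪∅=∅
  n12('c'): parent n0 fail=0; on 'c' 0 → fail=0;  out ∅∪∅=∅
  n2('ac'): parent n1 fail=0; on 'c' 0 → fail=12;  out {0}∪∅={0}
  n3('ab'): parent n1 fail=0; on 'b' 0 → fail=7;  out ∅∪∅=∅
  n8('bb'): parent n7 fail=0; on 'b' 0 → fail=7;  out {4}∪∅={4}
  n13('cc'): parent n12 fail=0; on 'c' 0 → fail=12;  out {6}∪∅={6}
  n4('abc'): parent n3 fail=7; on 'c' 7→0 → fail=12;  out ∅∪∅=∅
  n6('aca'): parent n2 fail=12; on 'a' 12→0 → fail=1;  out {2}∪{3}={2,3}
  n9('acc'): parent n2 fail=12; on 'c' 12 → fail=13;  out ∅∪{6}={6}
  n5('abcc'): parent n4 fail=12; on 'c' 12 → fail=13;  out {1}∪{6}={1,6}
  n10('accb'): parent n9 fail=13; on 'b' 13→12→0 → fail=7;  out ∅∪∅=∅
  n11('accbc'): parent n10 fail=7; on 'c' 7→0 → fail=12;  out {5}∪∅={5}

Run:
i=0 'a': node 0→1  emit P3@[0:0]
i=1 'b': node 1→3
i=2 'b': node 3→8 ·f  emit P4@[1:2]
i=3 'a': node 8→1 ·f  emit P3@[3:3]
i=4 'c': node 1→2  emit P0@[3:4]
i=5 'a': node 2→6  emit P2@[3:5],P3@[5:5]
i=6 'b': node 6→3 ·f
i=7 'b': node 3→8 ·f  emit P4@[6:7]
i=8 'c': node 8→12 ·f
i=9 'c': node 12→13  emit P6@[8:9]
i=10 'a': node 13→1 ·f  emit P3@[10:10]
i=11 'b': node 1→3
i=12 'c': node 3→4
i=13 'c': node 4→5  emit P1@[10:13],P6@[12:13]
i=14 'c': node 5→13 ·f  emit P6@[13:14]
i=15 'a': node 13→1 ·f  emit P3@[15:15]
i=16 'a': node 1→1 ·f  emit P3@[16:16]
i=17 'b': node 1→3
i=18 'a': node 3→1 ·f  emit P3@[18:18]
i=19 'b': node 1→3
i=20 'a': node 3→1 ·f  emit P3@[20:20]
i=21 'b': node 1→3
i=22 'a': node 3→1 ·f  emit P3@[22:22]
i=23 'b': node 1→3
i=24 'a': node 3→1 ·f  emit P3@[24:24]
i=25 'b': node 1→3
i=26 'c': node 3→4
i=27 'c': node 4→5  emit P1@[24:27],P6@[26:27]
i=28 'c': node 5→13 ·f  emit P6@[27:28]
i=29 'b': node 13→7 ·f
i=30 'a': node 7→1 ·f  emit P3@[30:30]
i=31 'b': node 1→3
i=32 'c': node 3→4
i=33 'c': node 4→5  emit P1@[30:33],P6@[32:33]
i=34 'c': node 5→13 ·f  emit P6@[33:34]
i=35 'b': node 13→7 ·f
i=36 'c': node 7→12 ·f
i=37 'a': node 12→1 ·f  emit P3@[37:37]
i=38 'b': node 1→3
i=39 'a': node 3→1 ·f  emit P3@[39:39]
i=40 'b': node 1→3
i=41 'c': node 3→4
i=42 'c': node 4→5  emit P1@[39:42],P6@[41:42]
i=43 'a': node 5→1 ·f  emit P3@[43:43]
i=44 'c': node 1→2  emit P0@[43:44]
i=45 'a': node 2→6  emit P2@[43:45],P3@[45:45]
i=46 'c': node 6→2 ·f  emit P0@[45:46]
i=47 'c': node 2→9  emit P6@[46:47]
i=48 'c': node 9→13 ·f  emit P6@[47:48]
i=49 'c': node 13→13 ·f  emit P6@[48:49]
i=50 'b': node 13→7 ·f
i=51 'b': node 7→8  emit P4@[50:51]
i=52 'c': node 8→12 ·f
i=53 'c': node 12→13  emit P6@[52:53]
i=54 'b': node 13→7 ·f
i=55 'b': node 7→8  emit P4@[54:55]
i=56 'a': node 8→1 ·f  emit P3@[56:56]
i=57 'b': node 1→3
i=58 'a': node 3→1 ·f  emit P3@[58:58]
i=59 'b': node 1→3
i=60 'b': node 3→8 ·f  emit P4@[59:60]
i=61 'a': node 8→1 ·f  emit P3@[61:61]
i=62 'b': node 1→3
i=63 'c': node 3→4
i=64 'c': node 4→5  emit P1@[61:64],P6@[63:64]
i=65 'b': node 5→7 ·f
i=66 'c': node 7→12 ·f
i=67 'a': node 12→1 ·f  emit P3@[67:67]

Result: [[0,3],[2,4],[3,3],[4,0],[5,2],[5,3],[7,4],[9,6],[10,3],[13,1],[13,6],[14,6],[15,3],[16,3],[18,3],[20,3],[22,3],[24,3],[27,1],[27,6],[28,6],[30,3],[33,1],[33,6],[34,6],[37,3],[39,3],[42,1],[42,6],[43,3],[44,0],[45,2],[45,3],[46,0],[47,6],[48,6],[49,6],[51,4],[53,6],[55,4],[56,3],[58,3],[60,4],[61,3],[64,1],[64,6],[67,3]]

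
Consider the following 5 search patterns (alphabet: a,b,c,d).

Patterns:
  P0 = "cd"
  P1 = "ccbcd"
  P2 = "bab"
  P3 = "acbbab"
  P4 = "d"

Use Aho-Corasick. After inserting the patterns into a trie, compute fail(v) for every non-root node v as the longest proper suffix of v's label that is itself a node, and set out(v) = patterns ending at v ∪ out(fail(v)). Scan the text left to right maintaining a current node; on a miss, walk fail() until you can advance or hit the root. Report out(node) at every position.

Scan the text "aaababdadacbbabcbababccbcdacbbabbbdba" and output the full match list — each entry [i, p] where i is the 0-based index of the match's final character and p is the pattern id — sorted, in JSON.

Build:
Trie (insert patterns):
  0='ε' goto a→10 b→7 c→1 d→16
  1='c' goto c→3 d→2
  2='cd' goto ·  ←P0
  3='cc' goto b→4
  4='ccb' goto c→5
  5='ccbc' goto d→6
  6='ccbcd' goto ·  ←P1
  7='b' goto a→8
  8='ba' goto b→9
  9='bab' goto ·  ←P2
  10='a' goto c→11
  11='ac' goto b→12
  12='acb' goto b→13
  13='acbb' goto a→14
  14='acbba' goto b→15
  15='acbbab' goto ·  ←P3
  16='d' goto ·  ←P4

BFS fail/out derivation:
  fail(1) 'c': from fail(0)=0 chase 'c': 0 ⇒ 0;  out=∅∪out(0)=∅
  fail(7) 'b': from fail(0)=0 chase 'b': 0 ⇒ 0;  out=∅∪out(0)=∅
  fail(10) 'a': from fail(0)=0 chase 'a': 0 ⇒ 0;  out=∅∪out(0)=∅
  fail(16) 'd': from fail(0)=0 chase 'd': 0 ⇒ 0;  out={4}∪out(0)={4}
  fail(2) 'cd': from fail(1)=0 chase 'd': 0 ⇒ 16;  out={0}∪out(16)={0,4}
  fail(3) 'cc': from fail(1)=0 chase 'c': 0 ⇒ 1;  out=∅∪out(1)=∅
  fail(8) 'ba': from fail(7)=0 chase 'a': 0 ⇒ 10;  out=∅∪out(10)=∅
  fail(11) 'ac': from fail(10)=0 chase 'c': 0 ⇒ 1;  out=∅∪out(1)=∅
  fail(4) 'ccb': from fail(3)=1 chase 'b': 1→0 ⇒ 7;  out=∅∪out(7)=∅
  fail(9) 'bab': from fail(8)=10 chase 'b': 10→0 ⇒ 7;  out={2}∪out(7)={2}
  fail(12) 'acb': from fail(11)=1 chase 'b': 1→0 ⇒ 7;  out=∅∪out(7)=∅
  fail(5) 'ccbc': from fail(4)=7 chase 'c': 7→0 ⇒ 1;  out=∅∪out(1)=∅
  fail(13) 'acbb': from fail(12)=7 chase 'b': 7→0 ⇒ 7;  out=∅∪out(7)=∅
  fail(6) 'ccbcd': from fail(5)=1 chase 'd': 1 ⇒ 2;  out={1}∪out(2)={0,1,4}
  fail(14) 'acbba': from fail(13)=7 chase 'a': 7 ⇒ 8;  out=∅∪out(8)=∅
  fail(15) 'acbbab': from fail(14)=8 chase 'b': 8 ⇒ 9;  out={3}∪out(9)={2,3}

Scan:
i=0 'a': node 0→10
i=1 'a': node 10→10 ·f
i=2 'a': node 10→10 ·f
i=3 'b': node 10→7 ·f
i=4 'a': node 7→8
i=5 'b': node 8→9  ** P2@[3:5]
i=6 'd': node 9→16 ·f  ** P4@[6:6]
i=7 'a': node 16→10 ·f
i=8 'd': node 10→16 ·f  ** P4@[8:8]
i=9 'a': node 16→10 ·f
i=10 'c': node 10→11
i=11 'b': node 11→12
i=12 'b': node 12→13
i=13 'a': node 13→14
i=14 'b': node 14→15  ** P2@[12:14],P3@[9:14]
i=15 'c': node 15→1 ·f
i=16 'b': node 1→7 ·f
i=17 'a': node 7→8
i=18 'b': node 8→9  ** P2@[16:18]
i=19 'a': node 9→8 ·f
i=20 'b': node 8→9  ** P2@[18:20]
i=21 'c': node 9→1 ·f
i=22 'c': node 1→3
i=23 'b': node 3→4
i=24 'c': node 4→5
i=25 'd': node 5→6  ** P0@[24:25],P1@[21:25],P4@[25:25]
i=26 'a': node 6→10 ·f
i=27 'c': node 10→11
i=28 'b': node 11→12
i=29 'b': node 12→13
i=30 'a': node 13→14
i=31 'b': node 14→15  ** P2@[29:31],P3@[26:31]
i=32 'b': node 15→7 ·f
i=33 'b': node 7→7 ·f
i=34 'd': node 7→16 ·f  ** P4@[34:34]
i=35 'b': node 16→7 ·f
i=36 'a': node 7→8

Matches: [[5,2],[6,4],[8,4],[14,2],[14,3],[18,2],[20,2],[25,0],[25,1],[25,4],[31,2],[31,3],[34,4]]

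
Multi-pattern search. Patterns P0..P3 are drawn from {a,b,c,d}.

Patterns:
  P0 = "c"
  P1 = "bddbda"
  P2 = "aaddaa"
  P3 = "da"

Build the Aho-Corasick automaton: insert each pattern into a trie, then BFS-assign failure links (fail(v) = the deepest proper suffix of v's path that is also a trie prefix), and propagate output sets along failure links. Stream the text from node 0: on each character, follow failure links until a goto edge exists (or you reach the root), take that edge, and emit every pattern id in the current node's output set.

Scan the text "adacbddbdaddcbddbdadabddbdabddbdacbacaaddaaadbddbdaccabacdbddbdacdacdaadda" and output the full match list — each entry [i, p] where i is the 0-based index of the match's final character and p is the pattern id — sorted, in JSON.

Build automaton:
Trie nodes:
  0='ε' goto a→8 b→2 c→1 d→14
  1='c' goto ·  ←P0
  2='b' goto d→3
  3='bd' goto d→4
  4='bdd' goto b→5
  5='bddb' goto d→6
  6='bddbd' goto a→7
  7='bddbda' goto ·  ←P1
  8='a' goto a→9
  9='aa' goto d→10
  10='aad' goto d→11
  11='aadd' goto a→12
  12='aadda' goto a→13
  13='aaddaa' goto ·  ←P2
  14='d' goto a→15
  15='da' goto ·  ←P3

BFS fail/out derivation:
  fail(1) 'c': from fail(0)=0 chase 'c': 0 ⇒ 0;  out={0}∪out(0)={0}
  fail(2) 'b': from fail(0)=0 chase 'b': 0 ⇒ 0;  out=∅∪out(0)=∅
  fail(8) 'a': from fail(0)=0 chase 'a': 0 ⇒ 0;  out=∅∪out(0)=∅
  fail(14) 'd': from fail(0)=0 chase 'd': 0 ⇒ 0;  out=∅∪out(0)=∅
  fail(3) 'bd': from fail(2)=0 chase 'd': 0 ⇒ 14;  out=∅∪out(14)=∅
  fail(9) 'aa': from fail(8)=0 chase 'a': 0 ⇒ 8;  out=∅∪out(8)=∅
  fail(15) 'da': from fail(14)=0 chase 'a': 0 ⇒ 8;  out={3}∪out(8)={3}
  fail(4) 'bdd': from fail(3)=14 chase 'd': 14→0 ⇒ 14;  out=∅∪out(14)=∅
  fail(10) 'aad': from fail(9)=8 chase 'd': 8→0 ⇒ 14;  out=∅∪out(14)=∅
  fail(5) 'bddb': from fail(4)=14 chase 'b': 14→0 ⇒ 2;  out=∅∪out(2)=∅
  fail(11) 'aadd': from fail(10)=14 chase 'd': 14→0 ⇒ 14;  out=∅∪out(14)=∅
  fail(6) 'bddbd': from fail(5)=2 chase 'd': 2 ⇒ 3;  out=∅∪out(3)=∅
  fail(12) 'aadda': from fail(11)=14 chase 'a': 14 ⇒ 15;  out=∅∪out(15)={3}
  fail(7) 'bddbda': from fail(6)=3 chase 'a': 3→14 ⇒ 15;  out={1}∪out(15)={1,3}
  fail(13) 'aaddaa': from fail(12)=15 chase 'a': 15→8 ⇒ 9;  out={2}∪out(9)={2}

Text stream:
i=0 'a': node 0→8
i=1 'd': node 8→14 ·f
i=2 'a': node 14→15  emit P3@[1:2]
i=3 'c': node 15→1 ·f  emit P0@[3:3]
i=4 'b': node 1→2 ·f
i=5 'd': node 2→3
i=6 'd': node 3→4
i=7 'b': node 4→5
i=8 'd': node 5→6
i=9 'a': node 6→7  emit P1@[4:9],P3@[8:9]
i=10 'd': node 7→14 ·f
i=11 'd': node 14→14 ·f
i=12 'c': node 14→1 ·f  emit P0@[12:12]
i=13 'b': node 1→2 ·f
i=14 'd': node 2→3
i=15 'd': node 3→4
i=16 'b': node 4→5
i=17 'd': node 5→6
i=18 'a': node 6→7  emit P1@[13:18],P3@[17:18]
i=19 'd': node 7→14 ·f
i=20 'a': node 14→15  emit P3@[19:20]
i=21 'b': node 15→2 ·f
i=22 'd': node 2→3
i=23 'd': node 3→4
i=24 'b': node 4→5
i=25 'd': node 5→6
i=26 'a': node 6→7  emit P1@[21:26],P3@[25:26]
i=27 'b': node 7→2 ·f
i=28 'd': node 2→3
i=29 'd': node 3→4
i=30 'b': node 4→5
i=31 'd': node 5→6
i=32 'a': node 6→7  emit P1@[27:32],P3@[31:32]
i=33 'c': node 7→1 ·f  emit P0@[33:33]
i=34 'b': node 1→2 ·f
i=35 'a': node 2→8 ·f
i=36 'c': node 8→1 ·f  emit P0@[36:36]
i=37 'a': node 1→8 ·f
i=38 'a': node 8→9
i=39 'd': node 9→10
i=40 'd': node 10→11
i=41 'a': node 11→12  emit P3@[40:41]
i=42 'a': node 12→13  emit P2@[37:42]
i=43 'a': node 13→9 ·f
i=44 'd': node 9→10
i=45 'b': node 10→2 ·f
i=46 'd': node 2→3
i=47 'd': node 3→4
i=48 'b': node 4→5
i=49 'd': node 5→6
i=50 'a': node 6→7  emit P1@[45:50],P3@[49:50]
i=51 'c': node 7→1 ·f  emit P0@[51:51]
i=52 'c': node 1→1 ·f  emit P0@[52:52]
i=53 'a': node 1→8 ·f
i=54 'b': node 8→2 ·f
i=55 'a': node 2→8 ·f
i=56 'c': node 8→1 ·f  emit P0@[56:56]
i=57 'd': node 1→14 ·f
i=58 'b': node 14→2 ·f
i=59 'd': node 2→3
i=60 'd': node 3→4
i=61 'b': node 4→5
i=62 'd': node 5→6
i=63 'a': node 6→7  emit P1@[58:63],P3@[62:63]
i=64 'c': node 7→1 ·f  emit P0@[64:64]
i=65 'd': node 1→14 ·f
i=66 'a': node 14→15  emit P3@[65:66]
i=67 'c': node 15→1 ·f  emit P0@[67:67]
i=68 'd': node 1→14 ·f
i=69 'a': node 14→15  emit P3@[68:69]
i=70 'a': node 15→9 ·f
i=71 'd': node 9→10
i=72 'd': node 10→11
i=73 'a': node 11→12  emit P3@[72:73]

Matches: [[2,3],[3,0],[9,1],[9,3],[12,0],[18,1],[18,3],[20,3],[26,1],[26,3],[32,1],[32,3],[33,0],[36,0],[41,3],[42,2],[50,1],[50,3],[51,0],[52,0],[56,0],[63,1],[63,3],[64,0],[66,3],[67,0],[69,3],[73,3]]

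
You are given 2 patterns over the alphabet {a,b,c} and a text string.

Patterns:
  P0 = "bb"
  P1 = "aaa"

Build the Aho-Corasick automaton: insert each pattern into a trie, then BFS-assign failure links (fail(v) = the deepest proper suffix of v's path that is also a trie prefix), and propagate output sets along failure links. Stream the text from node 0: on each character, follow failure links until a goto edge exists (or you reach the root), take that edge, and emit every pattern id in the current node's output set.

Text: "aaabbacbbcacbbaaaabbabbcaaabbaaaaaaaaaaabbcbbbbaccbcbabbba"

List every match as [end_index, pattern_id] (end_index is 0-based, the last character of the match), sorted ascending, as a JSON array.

Build automaton:
Trie (insert patterns):
  n0 'ε': a→3 b→1
  n1 'b': b→2
  n2 'bb': ·  ←P0
  n3 'a': a→4
  n4 'aa': a→5
  n5 'aaa': ·  ←P1

BFS fail/out derivation:
  fail(1) 'b': from fail(0)=0 chase 'b': 0 ⇒ 0;  out=∅∪out(0)=∅
  fail(3) 'a': from fail(0)=0 chase 'a': 0 ⇒ 0;  out=∅∪out(0)=∅
  fail(2) 'bb': from fail(1)=0 chase 'b': 0 ⇒ 1;  out={0}∪out(1)={0}
  fail(4) 'aa': from fail(3)=0 chase 'a': 0 ⇒ 3;  out=∅∪out(3)=∅
  fail(5) 'aaa': from fail(4)=3 chase 'a': 3 ⇒ 4;  out={1}∪out(4)={1}

Scan:
pos 0 'a': at 3
pos 1 'a': at 4
pos 2 'a': at 5  emit P1@[0:2]
pos 3 'b': at 1 ·f
pos 4 'b': at 2  emit P0@[3:4]
pos 5 'a': at 3 ·f
pos 6 'c': at 0 ·f
pos 7 'b': at 1
pos 8 'b': at 2  emit P0@[7:8]
pos 9 'c': at 0 ·f
pos 10 'a': at 3
pos 11 'c': at 0 ·f
pos 12 'b': at 1
pos 13 'b': at 2  emit P0@[12:13]
pos 14 'a': at 3 ·f
pos 15 'a': at 4
pos 16 'a': at 5  emit P1@[14:16]
pos 17 'a': at 5 ·f  emit P1@[15:17]
pos 18 'b': at 1 ·f
pos 19 'b': at 2  emit P0@[18:19]
pos 20 'a': at 3 ·f
pos 21 'b': at 1 ·f
pos 22 'b': at 2  emit P0@[21:22]
pos 23 'c': at 0 ·f
pos 24 'a': at 3
pos 25 'a': at 4
pos 26 'a': at 5  emit P1@[24:26]
pos 27 'b': at 1 ·f
pos 28 'b': at 2  emit P0@[27:28]
pos 29 'a': at 3 ·f
pos 30 'a': at 4
pos 31 'a': at 5  emit P1@[29:31]
pos 32 'a': at 5 ·f  emit P1@[30:32]
pos 33 'a': at 5 ·f  emit P1@[31:33]
pos 34 'a': at 5 ·f  emit P1@[32:34]
pos 35 'a': at 5 ·f  emit P1@[33:35]
pos 36 'a': at 5 ·f  emit P1@[34:36]
pos 37 'a': at 5 ·f  emit P1@[35:37]
pos 38 'a': at 5 ·f  emit P1@[36:38]
pos 39 'a': at 5 ·f  emit P1@[37:39]
pos 40 'b': at 1 ·f
pos 41 'b': at 2  emit P0@[40:41]
pos 42 'c': at 0 ·f
pos 43 'b': at 1
pos 44 'b': at 2  emit P0@[43:44]
pos 45 'b': at 2 ·f  emit P0@[44:45]
pos 46 'b': at 2 ·f  emit P0@[45:46]
pos 47 'a': at 3 ·f
pos 48 'c': at 0 ·f
pos 49 'c': at 0
pos 50 'b': at 1
pos 51 'c': at 0 ·f
pos 52 'b': at 1
pos 53 'a': at 3 ·f
pos 54 'b': at 1 ·f
pos 55 'b': at 2  emit P0@[54:55]
pos 56 'b': at 2 ·f  emit P0@[55:56]
pos 57 'a': at 3 ·f

Matches: [[2,1],[4,0],[8,0],[13,0],[16,1],[17,1],[19,0],[22,0],[26,1],[28,0],[31,1],[32,1],[33,1],[34,1],[35,1],[36,1],[37,1],[38,1],[39,1],[41,0],[44,0],[45,0],[46,0],[55,0],[56,0]]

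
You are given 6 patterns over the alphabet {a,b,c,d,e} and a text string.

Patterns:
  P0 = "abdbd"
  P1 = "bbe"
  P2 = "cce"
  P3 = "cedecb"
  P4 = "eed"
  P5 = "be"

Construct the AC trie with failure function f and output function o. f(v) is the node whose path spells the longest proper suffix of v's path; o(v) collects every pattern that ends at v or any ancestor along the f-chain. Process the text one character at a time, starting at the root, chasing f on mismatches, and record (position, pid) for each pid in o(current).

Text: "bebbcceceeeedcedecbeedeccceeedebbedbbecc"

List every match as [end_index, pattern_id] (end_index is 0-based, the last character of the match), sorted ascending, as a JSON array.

Build:
Trie (insert patterns):
  n0 'ε': a→1 b→6 c→9 e→17
  n1 'a': b→2
  n2 'ab': d→3
  n3 'abd': b→4
  n4 'abdb': d→5
  n5 'abdbd': ·  [P0 ends]
  n6 'b': b→7 e→20
  n7 'bb': e→8
  n8 'bbe': ·  [P1 ends]
  n9 'c': c→10 e→12
  n10 'cc': e→11
  n11 'cce': ·  [P2 ends]
  n12 'ce': d→13
  n13 'ced': e→14
  n14 'cede': c→15
  n15 'cedec': b→16
  n16 'cedecb': ·  [P3 ends]
  n17 'e': e→18
  n18 'ee': d→19
  n19 'eed': ·  [P4 ends]
  n20 'be': ·  [P5 ends]

Failure links (BFS by depth):
  n1('a'): parent n0 fail=0; on 'a' 0 → fail=0;  out ∅∪∅=∅
  n6('b'): parent n0 fail=0; on 'b' 0 → fail=0;  out ∅∪∅=∅
  n9('c'): parent n0 fail=0; on 'c' 0 → fail=0;  out ∅∪∅=∅
  n17('e'): parent n0 fail=0; on 'e' 0 → fail=0;  out ∅∪∅=∅
  n2('ab'): parent n1 fail=0; on 'b' 0 → fail=6;  out ∅∪∅=∅
  n7('bb'): parent n6 fail=0; on 'b' 0 → fail=6;  out ∅∪∅=∅
  n10('cc'): parent n9 fail=0; on 'c' 0 → fail=9;  out ∅∪∅=∅
  n12('ce'): parent n9 fail=0; on 'e' 0 → fail=17;  out ∅∪∅=∅
  n18('ee'): parent n17 fail=0; on 'e' 0 → fail=17;  out ∅∪∅=∅
  n20('be'): parent n6 fail=0; on 'e' 0 → fail=17;  out {5}∪∅={5}
  n3('abd'): parent n2 fail=6; on 'd' 6→0 → fail=0;  out ∅∪∅=∅
  n8('bbe'): parent n7 fail=6; on 'e' 6 → fail=20;  out {1}∪{5}={1,5}
  n11('cce'): parent n10 fail=9; on 'e' 9 → fail=12;  out {2}∪∅={2}
  n13('ced'): parent n12 fail=17; on 'd' 17→0 → fail=0;  out ∅∪∅=∅
  n19('eed'): parent n18 fail=17; on 'd' 17→0 → fail=0;  out {4}∪∅={4}
  n4('abdb'): parent n3 fail=0; on 'b' 0 → fail=6;  out ∅∪∅=∅
  n14('cede'): parent n13 fail=0; on 'e' 0 → fail=17;  out ∅∪∅=∅
  n5('abdbd'): parent n4 fail=6; on 'd' 6→0 → fail=0;  out {0}∪∅={0}
  n15('cedec'): parent n14 fail=17; on 'c' 17→0 → fail=9;  out ∅∪∅=∅
  n16('cedecb'): parent n15 fail=9; on 'b' 9→0 → fail=6;  out {3}∪∅={3}

Scan:
i=0 'b': node 0→6
i=1 'e': node 6→20  ** P5@[0:1]
i=2 'b': node 20→6 (fail-walked)
i=3 'b': node 6→7
i=4 'c': node 7→9 (fail-walked)
i=5 'c': node 9→10
i=6 'e': node 10→11  ** P2@[4:6]
i=7 'c': node 11→9 (fail-walked)
i=8 'e': node 9→12
i=9 'e': node 12→18 (fail-walked)
i=10 'e': node 18→18 (fail-walked)
i=11 'e': node 18→18 (fail-walked)
i=12 'd': node 18→19  ** P4@[10:12]
i=13 'c': node 19→9 (fail-walked)
i=14 'e': node 9→12
i=15 'd': node 12→13
i=16 'e': node 13→14
i=17 'c': node 14→15
i=18 'b': node 15→16  ** P3@[13:18]
i=19 'e': node 16→20 (fail-walked)  ** P5@[18:19]
i=20 'e': node 20→18 (fail-walked)
i=21 'd': node 18→19  ** P4@[19:21]
i=22 'e': node 19→17 (fail-walked)
i=23 'c': node 17→9 (fail-walked)
i=24 'c': node 9→10
i=25 'c': node 10→10 (fail-walked)
i=26 'e': node 10→11  ** P2@[24:26]
i=27 'e': node 11→18 (fail-walked)
i=28 'e': node 18→18 (fail-walked)
i=29 'd': node 18→19  ** P4@[27:29]
i=30 'e': node 19→17 (fail-walked)
i=31 'b': node 17→6 (fail-walked)
i=32 'b': node 6→7
i=33 'e': node 7→8  ** P1@[31:33],P5@[32:33]
i=34 'd': node 8→0 (fail-walked)
i=35 'b': node 0→6
i=36 'b': node 6→7
i=37 'e': node 7→8  ** P1@[35:37],P5@[36:37]
i=38 'c': node 8→9 (fail-walked)
i=39 'c': node 9→10

All matches (sorted): [[1,5],[6,2],[12,4],[18,3],[19,5],[21,4],[26,2],[29,4],[33,1],[33,5],[37,1],[37,5]]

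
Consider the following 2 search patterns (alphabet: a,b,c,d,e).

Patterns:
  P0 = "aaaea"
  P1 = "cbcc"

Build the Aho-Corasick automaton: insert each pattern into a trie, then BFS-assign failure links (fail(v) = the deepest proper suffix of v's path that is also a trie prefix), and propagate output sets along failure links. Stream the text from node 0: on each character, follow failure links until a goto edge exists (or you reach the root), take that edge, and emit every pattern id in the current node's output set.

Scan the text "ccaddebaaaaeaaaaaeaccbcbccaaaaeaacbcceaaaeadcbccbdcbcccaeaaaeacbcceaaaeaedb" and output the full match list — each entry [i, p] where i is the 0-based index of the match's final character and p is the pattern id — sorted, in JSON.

Build:
Trie (insert patterns):
  0='ε' goto a→1 c→6
  1='a' goto a→2
  2='aa' goto a→3
  3='aaa' goto e→4
  4='aaae' goto a→5
  5='aaaea' goto ·  [P0 ends]
  6='c' goto b→7
  7='cb' goto c→8
  8='cbc' goto c→9
  9='cbcc' goto ·  [P1 ends]

BFS fail/out derivation:
  n1('a'): parent n0 fail=0; on 'a' 0 → fail=0;  out ∅∪∅=∅
  n6('c'): parent n0 fail=0; on 'c' 0 → fail=0;  out ∅∪∅=∅
  n2('aa'): parent n1 fail=0; on 'a' 0 → fail=1;  out ∅∪∅=∅
  n7('cb'): parent n6 fail=0; on 'b' 0 → fail=0;  out ∅∪∅=∅
  n3('aaa'): parent n2 fail=1; on 'a' 1 → fail=2;  out ∅∪∅=∅
  n8('cbc'): parent n7 fail=0; on 'c' 0 → fail=6;  out ∅∪∅=∅
  n4('aaae'): parent n3 fail=2; on 'e' 2→1→0 → fail=0;  out ∅∪∅=∅
  n9('cbcc'): parent n8 fail=6; on 'c' 6→0 → fail=6;  out {1}∪∅={1}
  n5('aaaea'): parent n4 fail=0; on 'a' 0 → fail=1;  out {0}∪∅={0}

Run:
pos 0 'c': at 6
pos 1 'c': at 6 (fail-walked)
pos 2 'a': at 1 (fail-walked)
pos 3 'd': at 0 (fail-walked)
pos 4 'd': at 0
pos 5 'e': at 0
pos 6 'b': at 0
pos 7 'a': at 1
pos 8 'a': at 2
pos 9 'a': at 3
pos 10 'a': at 3 (fail-walked)
pos 11 'e': at 4
pos 12 'a': at 5  → match P0@[8:12]
pos 13 'a': at 2 (fail-walked)
pos 14 'a': at 3
pos 15 'a': at 3 (fail-walked)
pos 16 'a': at 3 (fail-walked)
pos 17 'e': at 4
pos 18 'a': at 5  → match P0@[14:18]
pos 19 'c': at 6 (fail-walked)
pos 20 'c': at 6 (fail-walked)
pos 21 'b': at 7
pos 22 'c': at 8
pos 23 'b': at 7 (fail-walked)
pos 24 'c': at 8
pos 25 'c': at 9  → match P1@[22:25]
pos 26 'a': at 1 (fail-walked)
pos 27 'a': at 2
pos 28 'a': at 3
pos 29 'a': at 3 (fail-walked)
pos 30 'e': at 4
pos 31 'a': at 5  → match P0@[27:31]
pos 32 'a': at 2 (fail-walked)
pos 33 'c': at 6 (fail-walked)
pos 34 'b': at 7
pos 35 'c': at 8
pos 36 'c': at 9  → match P1@[33:36]
pos 37 'e': at 0 (fail-walked)
pos 38 'a': at 1
pos 39 'a': at 2
pos 40 'a': at 3
pos 41 'e': at 4
pos 42 'a': at 5  → match P0@[38:42]
pos 43 'd': at 0 (fail-walked)
pos 44 'c': at 6
pos 45 'b': at 7
pos 46 'c': at 8
pos 47 'c': at 9  → match P1@[44:47]
pos 48 'b': at 7 (fail-walked)
pos 49 'd': at 0 (fail-walked)
pos 50 'c': at 6
pos 51 'b': at 7
pos 52 'c': at 8
pos 53 'c': at 9  → match P1@[50:53]
pos 54 'c': at 6 (fail-walked)
pos 55 'a': at 1 (fail-walked)
pos 56 'e': at 0 (fail-walked)
pos 57 'a': at 1
pos 58 'a': at 2
pos 59 'a': at 3
pos 60 'e': at 4
pos 61 'a': at 5  → match P0@[57:61]
pos 62 'c': at 6 (fail-walked)
pos 63 'b': at 7
pos 64 'c': at 8
pos 65 'c': at 9  → match P1@[62:65]
pos 66 'e': at 0 (fail-walked)
pos 67 'a': at 1
pos 68 'a': at 2
pos 69 'a': at 3
pos 70 'e': at 4
pos 71 'a': at 5  → match P0@[67:71]
pos 72 'e': at 0 (fail-walked)
pos 73 'd': at 0
pos 74 'b': at 0

Result: [[12,0],[18,0],[25,1],[31,0],[36,1],[42,0],[47,1],[53,1],[61,0],[65,1],[71,0]]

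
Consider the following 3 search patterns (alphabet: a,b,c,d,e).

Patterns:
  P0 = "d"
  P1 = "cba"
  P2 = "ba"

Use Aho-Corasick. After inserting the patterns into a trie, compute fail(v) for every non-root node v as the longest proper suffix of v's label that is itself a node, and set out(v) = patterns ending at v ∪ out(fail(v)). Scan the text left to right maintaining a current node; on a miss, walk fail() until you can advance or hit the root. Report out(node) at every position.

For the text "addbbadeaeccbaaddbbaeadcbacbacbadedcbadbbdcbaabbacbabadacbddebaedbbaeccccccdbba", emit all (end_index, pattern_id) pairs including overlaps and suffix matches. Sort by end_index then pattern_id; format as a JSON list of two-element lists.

Build automaton:
Trie (insert patterns):
  n0 'ε': b→5 c→2 d→1
  n1 'd': ·  [P0 ends]
  n2 'c': b→3
  n3 'cb': a→4
  n4 'cba': ·  [P1 ends]
  n5 'b': a→6
  n6 'ba': ·  [P2 ends]

BFS fail/out derivation:
  fail(1) 'd': from fail(0)=0 chase 'd': 0 ⇒ 0;  out={0}∪out(0)={0}
  fail(2) 'c': from fail(0)=0 chase 'c': 0 ⇒ 0;  out=∅∪out(0)=∅
  fail(5) 'b': from fail(0)=0 chase 'b': 0 ⇒ 0;  out=∅∪out(0)=∅
  fail(3) 'cb': from fail(2)=0 chase 'b': 0 ⇒ 5;  out=∅∪out(5)=∅
  fail(6) 'ba': from fail(5)=0 chase 'a': 0 ⇒ 0;  out={2}∪out(0)={2}
  fail(4) 'cba': from fail(3)=5 chase 'a': 5 ⇒ 6;  out={1}∪out(6)={1,2}

Run:
[0] read 'a'  n0⇒n0
[1] read 'd'  n0⇒n1  → match P0@[1:1]
[2] read 'd'  n1⇒n1 (via fail)  → match P0@[2:2]
[3] read 'b'  n1⇒n5 (via fail)
[4] read 'b'  n5⇒n5 (via fail)
[5] read 'a'  n5⇒n6  → match P2@[4:5]
[6] read 'd'  n6⇒n1 (via fail)  → match P0@[6:6]
[7] read 'e'  n1⇒n0 (via fail)
[8] read 'a'  n0⇒n0
[9] read 'e'  n0⇒n0
[10] read 'c'  n0⇒n2
[11] read 'c'  n2⇒n2 (via fail)
[12] read 'b'  n2⇒n3
[13] read 'a'  n3⇒n4  → match P1@[11:13],P2@[12:13]
[14] read 'a'  n4⇒n0 (via fail)
[15] read 'd'  n0⇒n1  → match P0@[15:15]
[16] read 'd'  n1⇒n1 (via fail)  → match P0@[16:16]
[17] read 'b'  n1⇒n5 (via fail)
[18] read 'b'  n5⇒n5 (via fail)
[19] read 'a'  n5⇒n6  → match P2@[18:19]
[20] read 'e'  n6⇒n0 (via fail)
[21] read 'a'  n0⇒n0
[22] read 'd'  n0⇒n1  → match P0@[22:22]
[23] read 'c'  n1⇒n2 (via fail)
[24] read 'b'  n2⇒n3
[25] read 'a'  n3⇒n4  → match P1@[23:25],P2@[24:25]
[26] read 'c'  n4⇒n2 (via fail)
[27] read 'b'  n2⇒n3
[28] read 'a'  n3⇒n4  → match P1@[26:28],P2@[27:28]
[29] read 'c'  n4⇒n2 (via fail)
[30] read 'b'  n2⇒n3
[31] read 'a'  n3⇒n4  → match P1@[29:31],P2@[30:31]
[32] read 'd'  n4⇒n1 (via fail)  → match P0@[32:32]
[33] read 'e'  n1⇒n0 (via fail)
[34] read 'd'  n0⇒n1  → match P0@[34:34]
[35] read 'c'  n1⇒n2 (via fail)
[36] read 'b'  n2⇒n3
[37] read 'a'  n3⇒n4  → match P1@[35:37],P2@[36:37]
[38] read 'd'  n4⇒n1 (via fail)  → match P0@[38:38]
[39] read 'b'  n1⇒n5 (via fail)
[40] read 'b'  n5⇒n5 (via fail)
[41] read 'd'  n5⇒n1 (via fail)  → match P0@[41:41]
[42] read 'c'  n1⇒n2 (via fail)
[43] read 'b'  n2⇒n3
[44] read 'a'  n3⇒n4  → match P1@[42:44],P2@[43:44]
[45] read 'a'  n4⇒n0 (via fail)
[46] read 'b'  n0⇒n5
[47] read 'b'  n5⇒n5 (via fail)
[48] read 'a'  n5⇒n6  → match P2@[47:48]
[49] read 'c'  n6⇒n2 (via fail)
[50] read 'b'  n2⇒n3
[51] read 'a'  n3⇒n4  → match P1@[49:51],P2@[50:51]
[52] read 'b'  n4⇒n5 (via fail)
[53] read 'a'  n5⇒n6  → match P2@[52:53]
[54] read 'd'  n6⇒n1 (via fail)  → match P0@[54:54]
[55] read 'a'  n1⇒n0 (via fail)
[56] read 'c'  n0⇒n2
[57] read 'b'  n2⇒n3
[58] read 'd'  n3⇒n1 (via fail)  → match P0@[58:58]
[59] read 'd'  n1⇒n1 (via fail)  → match P0@[59:59]
[60] read 'e'  n1⇒n0 (via fail)
[61] read 'b'  n0⇒n5
[62] read 'a'  n5⇒n6  → match P2@[61:62]
[63] read 'e'  n6⇒n0 (via fail)
[64] read 'd'  n0⇒n1  → match P0@[64:64]
[65] read 'b'  n1⇒n5 (via fail)
[66] read 'b'  n5⇒n5 (via fail)
[67] read 'a'  n5⇒n6  → match P2@[66:67]
[68] read 'e'  n6⇒n0 (via fail)
[69] read 'c'  n0⇒n2
[70] read 'c'  n2⇒n2 (via fail)
[71] read 'c'  n2⇒n2 (via fail)
[72] read 'c'  n2⇒n2 (via fail)
[73] read 'c'  n2⇒n2 (via fail)
[74] read 'c'  n2⇒n2 (via fail)
[75] read 'd'  n2⇒n1 (via fail)  → match P0@[75:75]
[76] read 'b'  n1⇒n5 (via fail)
[77] read 'b'  n5⇒n5 (via fail)
[78] read 'a'  n5⇒n6  → match P2@[77:78]

Matches: [[1,0],[2,0],[5,2],[6,0],[13,1],[13,2],[15,0],[16,0],[19,2],[22,0],[25,1],[25,2],[28,1],[28,2],[31,1],[31,2],[32,0],[34,0],[37,1],[37,2],[38,0],[41,0],[44,1],[44,2],[48,2],[51,1],[51,2],[53,2],[54,0],[58,0],[59,0],[62,2],[64,0],[67,2],[75,0],[78,2]]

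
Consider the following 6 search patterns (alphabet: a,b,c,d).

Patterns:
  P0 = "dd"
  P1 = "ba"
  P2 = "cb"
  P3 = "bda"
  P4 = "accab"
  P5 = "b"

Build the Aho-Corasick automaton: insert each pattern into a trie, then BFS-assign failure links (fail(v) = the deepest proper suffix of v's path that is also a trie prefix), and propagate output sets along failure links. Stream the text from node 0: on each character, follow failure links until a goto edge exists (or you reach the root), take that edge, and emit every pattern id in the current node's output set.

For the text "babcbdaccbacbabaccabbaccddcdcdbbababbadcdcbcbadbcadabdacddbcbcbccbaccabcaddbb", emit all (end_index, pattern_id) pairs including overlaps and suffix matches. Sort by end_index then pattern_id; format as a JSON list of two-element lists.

Build:
Trie nodes:
  0='ε' goto a→9 b→3 c→5 d→1
  1='d' goto d→2
  2='dd' goto ·  ←P0
  3='b' goto a→4 d→7  ←P5
  4='ba' goto ·  ←P1
  5='c' goto b→6
  6='cb' goto ·  ←P2
  7='bd' goto a→8
  8='bda' goto ·  ←P3
  9='a' goto c→10
  10='ac' goto c→11
  11='acc' goto a→12
  12='acca' goto b→13
  13='accab' goto ·  ←P4

BFS fail/out derivation:
  n1('d'): parent n0 fail=0; on 'd' 0 → fail=0;  out ∅∪∅=∅
  n3('b'): parent n0 fail=0; on 'b' 0 → fail=0;  out {5}∪∅={5}
  n5('c'): parent n0 fail=0; on 'c' 0 → fail=0;  out ∅∪∅=∅
  n9('a'): parent n0 fail=0; on 'a' 0 → fail=0;  out ∅∪∅=∅
  n2('dd'): parent n1 fail=0; on 'd' 0 → fail=1;  out {0}∪∅={0}
  n4('ba'): parent n3 fail=0; on 'a' 0 → fail=9;  out {1}∪∅={1}
  n6('cb'): parent n5 fail=0; on 'b' 0 → fail=3;  out {2}∪{5}={2,5}
  n7('bd'): parent n3 fail=0; on 'd' 0 → fail=1;  out ∅∪∅=∅
  n10('ac'): parent n9 fail=0; on 'c' 0 → fail=5;  out ∅∪∅=∅
  n8('bda'): parent n7 fail=1; on 'a' 1→0 → fail=9;  out {3}∪∅={3}
  n11('acc'): parent n10 fail=5; on 'c' 5→0 → fail=5;  out ∅∪∅=∅
  n12('acca'): parent n11 fail=5; on 'a' 5→0 → fail=9;  out ∅∪∅=∅
  n13('accab'): parent n12 fail=9; on 'b' 9→0 → fail=3;  out {4}∪{5}={4,5}

Run:
i=0 'b': node 0→3  emit P5@[0:0]
i=1 'a': node 3→4  emit P1@[0:1]
i=2 'b': node 4→3 (fail-walked)  emit P5@[2:2]
i=3 'c': node 3→5 (fail-walked)
i=4 'b': node 5→6  emit P2@[3:4],P5@[4:4]
i=5 'd': node 6→7 (fail-walked)
i=6 'a': node 7→8  emit P3@[4:6]
i=7 'c': node 8→10 (fail-walked)
i=8 'c': node 10→11
i=9 'b': node 11→6 (fail-walked)  emit P2@[8:9],P5@[9:9]
i=10 'a': node 6→4 (fail-walked)  emit P1@[9:10]
i=11 'c': node 4→10 (fail-walked)
i=12 'b': node 10→6 (fail-walked)  emit P2@[11:12],P5@[12:12]
i=13 'a': node 6→4 (fail-walked)  emit P1@[12:13]
i=14 'b': node 4→3 (fail-walked)  emit P5@[14:14]
i=15 'a': node 3→4  emit P1@[14:15]
i=16 'c': node 4→10 (fail-walked)
i=17 'c': node 10→11
i=18 'a': node 11→12
i=19 'b': node 12→13  emit P4@[15:19],P5@[19:19]
i=20 'b': node 13→3 (fail-walked)  emit P5@[20:20]
i=21 'a': node 3→4  emit P1@[20:21]
i=22 'c': node 4→10 (fail-walked)
i=23 'c': node 10→11
i=24 'd': node 11→1 (fail-walked)
i=25 'd': node 1→2  emit P0@[24:25]
i=26 'c': node 2→5 (fail-walked)
i=27 'd': node 5→1 (fail-walked)
i=28 'c': node 1→5 (fail-walked)
i=29 'd': node 5→1 (fail-walked)
i=30 'b': node 1→3 (fail-walked)  emit P5@[30:30]
i=31 'b': node 3→3 (fail-walked)  emit P5@[31:31]
i=32 'a': node 3→4  emit P1@[31:32]
i=33 'b': node 4→3 (fail-walked)  emit P5@[33:33]
i=34 'a': node 3→4  emit P1@[33:34]
i=35 'b': node 4→3 (fail-walked)  emit P5@[35:35]
i=36 'b': node 3→3 (fail-walked)  emit P5@[36:36]
i=37 'a': node 3→4  emit P1@[36:37]
i=38 'd': node 4→1 (fail-walked)
i=39 'c': node 1→5 (fail-walked)
i=40 'd': node 5→1 (fail-walked)
i=41 'c': node 1→5 (fail-walked)
i=42 'b': node 5→6  emit P2@[41:42],P5@[42:42]
i=43 'c': node 6→5 (fail-walked)
i=44 'b': node 5→6  emit P2@[43:44],P5@[44:44]
i=45 'a': node 6→4 (fail-walked)  emit P1@[44:45]
i=46 'd': node 4→1 (fail-walked)
i=47 'b': node 1→3 (fail-walked)  emit P5@[47:47]
i=48 'c': node 3→5 (fail-walked)
i=49 'a': node 5→9 (fail-walked)
i=50 'd': node 9→1 (fail-walked)
i=51 'a': node 1→9 (fail-walked)
i=52 'b': node 9→3 (fail-walked)  emit P5@[52:52]
i=53 'd': node 3→7
i=54 'a': node 7→8  emit P3@[52:54]
i=55 'c': node 8→10 (fail-walked)
i=56 'd': node 10→1 (fail-walked)
i=57 'd': node 1→2  emit P0@[56:57]
i=58 'b': node 2→3 (fail-walked)  emit P5@[58:58]
i=59 'c': node 3→5 (fail-walked)
i=60 'b': node 5→6  emit P2@[59:60],P5@[60:60]
i=61 'c': node 6→5 (fail-walked)
i=62 'b': node 5→6  emit P2@[61:62],P5@[62:62]
i=63 'c': node 6→5 (fail-walked)
i=64 'c': node 5→5 (fail-walked)
i=65 'b': node 5→6  emit P2@[64:65],P5@[65:65]
i=66 'a': node 6→4 (fail-walked)  emit P1@[65:66]
i=67 'c': node 4→10 (fail-walked)
i=68 'c': node 10→11
i=69 'a': node 11→12
i=70 'b': node 12→13  emit P4@[66:70],P5@[70:70]
i=71 'c': node 13→5 (fail-walked)
i=72 'a': node 5→9 (fail-walked)
i=73 'd': node 9→1 (fail-walked)
i=74 'd': node 1→2  emit P0@[73:74]
i=75 'b': node 2→3 (fail-walked)  emit P5@[75:75]
i=76 'b': node 3→3 (fail-walked)  emit P5@[76:76]

Result: [[0,5],[1,1],[2,5],[4,2],[4,5],[6,3],[9,2],[9,5],[10,1],[12,2],[12,5],[13,1],[14,5],[15,1],[19,4],[19,5],[20,5],[21,1],[25,0],[30,5],[31,5],[32,1],[33,5],[34,1],[35,5],[36,5],[37,1],[42,2],[42,5],[44,2],[44,5],[45,1],[47,5],[52,5],[54,3],[57,0],[58,5],[60,2],[60,5],[62,2],[62,5],[65,2],[65,5],[66,1],[70,4],[70,5],[74,0],[75,5],[76,5]]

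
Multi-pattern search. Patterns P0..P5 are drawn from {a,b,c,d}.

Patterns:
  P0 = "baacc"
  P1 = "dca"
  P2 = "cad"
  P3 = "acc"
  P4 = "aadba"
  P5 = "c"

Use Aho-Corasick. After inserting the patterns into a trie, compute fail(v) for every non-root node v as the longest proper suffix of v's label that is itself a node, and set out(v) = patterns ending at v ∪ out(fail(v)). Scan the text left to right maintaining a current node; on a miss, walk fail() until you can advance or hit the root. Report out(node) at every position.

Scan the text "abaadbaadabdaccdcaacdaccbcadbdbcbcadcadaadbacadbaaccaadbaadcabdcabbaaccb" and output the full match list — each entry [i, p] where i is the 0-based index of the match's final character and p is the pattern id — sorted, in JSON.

Build automaton:
Trie (insert patterns):
  0='ε' goto a→12 b→1 c→9 d→6
  1='b' goto a→2
  2='ba' goto a→3
  3='baa' goto c→4
  4='baac' goto c→5
  5='baacc' goto ·  ←P0
  6='d' goto c→7
  7='dc' goto a→8
  8='dca' goto ·  ←P1
  9='c' goto a→10  ←P5
  10='ca' goto d→11
  11='cad' goto ·  ←P2
  12='a' goto a→15 c→13
  13='ac' goto c→14
  14='acc' goto ·  ←P3
  15='aa' goto d→16
  16='aad' goto b→17
  17='aadb' goto a→18
  18='aadba' goto ·  ←P4

BFS fail/out derivation:
  n1('b'): parent n0 fail=0; on 'b' 0 → fail=0;  out ∅∪∅=∅
  n6('d'): parent n0 fail=0; on 'd' 0 → fail=0;  out ∅∪∅=∅
  n9('c'): parent n0 fail=0; on 'c' 0 → fail=0;  out {5}∪∅={5}
  n12('a'): parent n0 fail=0; on 'a' 0 → fail=0;  out ∅∪∅=∅
  n2('ba'): parent n1 fail=0; on 'a' 0 → fail=12;  out ∅∪∅=∅
  n7('dc'): parent n6 fail=0; on 'c' 0 → fail=9;  out ∅∪{5}={5}
  n10('ca'): parent n9 fail=0; on 'a' 0 → fail=12;  out ∅∪∅=∅
  n13('ac'): parent n12 fail=0; on 'c' 0 → fail=9;  out ∅∪{5}={5}
  n15('aa'): parent n12 fail=0; on 'a' 0 → fail=12;  out ∅∪∅=∅
  n3('baa'): parent n2 fail=12; on 'a' 12 → fail=15;  out ∅∪∅=∅
  n8('dca'): parent n7 fail=9; on 'a' 9 → fail=10;  out {1}∪∅={1}
  n11('cad'): parent n10 fail=12; on 'd' 12→0 → fail=6;  out {2}∪∅={2}
  n14('acc'): parent n13 fail=9; on 'c' 9→0 → fail=9;  out {3}∪{5}={3,5}
  n16('aad'): parent n15 fail=12; on 'd' 12→0 → fail=6;  out ∅∪∅=∅
  n4('baac'): parent n3 fail=15; on 'c' 15→12 → fail=13;  out ∅∪{5}={5}
  n17('aadb'): parent n16 fail=6; on 'b' 6→0 → fail=1;  out ∅∪∅=∅
  n5('baacc'): parent n4 fail=13; on 'c' 13 → fail=14;  out {0}∪{3,5}={0,3,5}
  n18('aadba'): parent n17 fail=1; on 'a' 1 → fail=2;  out {4}∪∅={4}

Scan:
pos 0 'a': at 12
pos 1 'b': at 1 (fail-walked)
pos 2 'a': at 2
pos 3 'a': at 3
pos 4 'd': at 16 (fail-walked)
pos 5 'b': at 17
pos 6 'a': at 18  → match P4@[2:6]
pos 7 'a': at 3 (fail-walked)
pos 8 'd': at 16 (fail-walked)
pos 9 'a': at 12 (fail-walked)
pos 10 'b': at 1 (fail-walked)
pos 11 'd': at 6 (fail-walked)
pos 12 'a': at 12 (fail-walked)
pos 13 'c': at 13  → match P5@[13:13]
pos 14 'c': at 14  → match P3@[12:14],P5@[14:14]
pos 15 'd': at 6 (fail-walked)
pos 16 'c': at 7  → match P5@[16:16]
pos 17 'a': at 8  → match P1@[15:17]
pos 18 'a': at 15 (fail-walked)
pos 19 'c': at 13 (fail-walked)  → match P5@[19:19]
pos 20 'd': at 6 (fail-walked)
pos 21 'a': at 12 (fail-walked)
pos 22 'c': at 13  → match P5@[22:22]
pos 23 'c': at 14  → match P3@[21:23],P5@[23:23]
pos 24 'b': at 1 (fail-walked)
pos 25 'c': at 9 (fail-walked)  → match P5@[25:25]
pos 26 'a': at 10
pos 27 'd': at 11  → match P2@[25:27]
pos 28 'b': at 1 (fail-walked)
pos 29 'd': at 6 (fail-walked)
pos 30 'b': at 1 (fail-walked)
pos 31 'c': at 9 (fail-walked)  → match P5@[31:31]
pos 32 'b': at 1 (fail-walked)
pos 33 'c': at 9 (fail-walked)  → match P5@[33:33]
pos 34 'a': at 10
pos 35 'd': at 11  → match P2@[33:35]
pos 36 'c': at 7 (fail-walked)  → match P5@[36:36]
pos 37 'a': at 8  → match P1@[35:37]
pos 38 'd': at 11 (fail-walked)  → match P2@[36:38]
pos 39 'a': at 12 (fail-walked)
pos 40 'a': at 15
pos 41 'd': at 16
pos 42 'b': at 17
pos 43 'a': at 18  → match P4@[39:43]
pos 44 'c': at 13 (fail-walked)  → match P5@[44:44]
pos 45 'a': at 10 (fail-walked)
pos 46 'd': at 11  → match P2@[44:46]
pos 47 'b': at 1 (fail-walked)
pos 48 'a': at 2
pos 49 'a': at 3
pos 50 'c': at 4  → match P5@[50:50]
pos 51 'c': at 5  → match P0@[47:51],P3@[49:51],P5@[51:51]
pos 52 'a': at 10 (fail-walked)
pos 53 'a': at 15 (fail-walked)
pos 54 'd': at 16
pos 55 'b': at 17
pos 56 'a': at 18  → match P4@[52:56]
pos 57 'a': at 3 (fail-walked)
pos 58 'd': at 16 (fail-walked)
pos 59 'c': at 7 (fail-walked)  → match P5@[59:59]
pos 60 'a': at 8  → match P1@[58:60]
pos 61 'b': at 1 (fail-walked)
pos 62 'd': at 6 (fail-walked)
pos 63 'c': at 7  → match P5@[63:63]
pos 64 'a': at 8  → match P1@[62:64]
pos 65 'b': at 1 (fail-walked)
pos 66 'b': at 1 (fail-walked)
pos 67 'a': at 2
pos 68 'a': at 3
pos 69 'c': at 4  → match P5@[69:69]
pos 70 'c': at 5  → match P0@[66:70],P3@[68:70],P5@[70:70]
pos 71 'b': at 1 (fail-walked)

Result: [[6,4],[13,5],[14,3],[14,5],[16,5],[17,1],[19,5],[22,5],[23,3],[23,5],[25,5],[27,2],[31,5],[33,5],[35,2],[36,5],[37,1],[38,2],[43,4],[44,5],[46,2],[50,5],[51,0],[51,3],[51,5],[56,4],[59,5],[60,1],[63,5],[64,1],[69,5],[70,0],[70,3],[70,5]]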